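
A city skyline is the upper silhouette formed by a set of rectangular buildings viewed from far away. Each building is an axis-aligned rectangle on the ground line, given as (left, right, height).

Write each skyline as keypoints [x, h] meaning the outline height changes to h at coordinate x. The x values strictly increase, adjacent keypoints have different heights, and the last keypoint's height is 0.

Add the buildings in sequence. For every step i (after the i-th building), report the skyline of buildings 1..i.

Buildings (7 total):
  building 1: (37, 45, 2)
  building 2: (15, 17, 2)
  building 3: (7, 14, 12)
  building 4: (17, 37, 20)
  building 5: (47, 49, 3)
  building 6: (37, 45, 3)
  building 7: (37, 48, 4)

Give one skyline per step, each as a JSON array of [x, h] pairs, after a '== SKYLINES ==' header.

== SKYLINES ==
[[37,2],[45,0]]
[[15,2],[17,0],[37,2],[45,0]]
[[7,12],[14,0],[15,2],[17,0],[37,2],[45,0]]
[[7,12],[14,0],[15,2],[17,20],[37,2],[45,0]]
[[7,12],[14,0],[15,2],[17,20],[37,2],[45,0],[47,3],[49,0]]
[[7,12],[14,0],[15,2],[17,20],[37,3],[45,0],[47,3],[49,0]]
[[7,12],[14,0],[15,2],[17,20],[37,4],[48,3],[49,0]]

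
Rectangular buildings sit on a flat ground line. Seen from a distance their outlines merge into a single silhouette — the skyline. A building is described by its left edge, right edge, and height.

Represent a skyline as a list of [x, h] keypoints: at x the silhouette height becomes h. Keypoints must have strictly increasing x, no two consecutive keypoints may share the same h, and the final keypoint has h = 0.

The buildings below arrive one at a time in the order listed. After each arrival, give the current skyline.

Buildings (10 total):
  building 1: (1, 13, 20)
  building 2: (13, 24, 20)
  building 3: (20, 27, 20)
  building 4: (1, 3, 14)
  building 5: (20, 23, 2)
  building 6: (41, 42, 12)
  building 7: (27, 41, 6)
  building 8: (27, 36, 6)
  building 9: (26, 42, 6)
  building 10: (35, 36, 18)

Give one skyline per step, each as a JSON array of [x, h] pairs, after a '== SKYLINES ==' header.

== SKYLINES ==
[[1,20],[13,0]]
[[1,20],[24,0]]
[[1,20],[27,0]]
[[1,20],[27,0]]
[[1,20],[27,0]]
[[1,20],[27,0],[41,12],[42,0]]
[[1,20],[27,6],[41,12],[42,0]]
[[1,20],[27,6],[41,12],[42,0]]
[[1,20],[27,6],[41,12],[42,0]]
[[1,20],[27,6],[35,18],[36,6],[41,12],[42,0]]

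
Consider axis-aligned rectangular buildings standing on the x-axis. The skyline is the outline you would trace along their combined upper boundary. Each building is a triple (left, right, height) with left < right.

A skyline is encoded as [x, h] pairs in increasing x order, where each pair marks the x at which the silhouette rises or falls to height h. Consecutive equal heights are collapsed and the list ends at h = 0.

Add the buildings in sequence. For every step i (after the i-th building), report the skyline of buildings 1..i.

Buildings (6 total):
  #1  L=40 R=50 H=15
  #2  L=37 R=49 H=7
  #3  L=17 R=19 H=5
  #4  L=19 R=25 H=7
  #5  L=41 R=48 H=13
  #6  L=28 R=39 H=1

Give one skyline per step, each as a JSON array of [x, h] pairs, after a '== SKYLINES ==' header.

== SKYLINES ==
[[40,15],[50,0]]
[[37,7],[40,15],[50,0]]
[[17,5],[19,0],[37,7],[40,15],[50,0]]
[[17,5],[19,7],[25,0],[37,7],[40,15],[50,0]]
[[17,5],[19,7],[25,0],[37,7],[40,15],[50,0]]
[[17,5],[19,7],[25,0],[28,1],[37,7],[40,15],[50,0]]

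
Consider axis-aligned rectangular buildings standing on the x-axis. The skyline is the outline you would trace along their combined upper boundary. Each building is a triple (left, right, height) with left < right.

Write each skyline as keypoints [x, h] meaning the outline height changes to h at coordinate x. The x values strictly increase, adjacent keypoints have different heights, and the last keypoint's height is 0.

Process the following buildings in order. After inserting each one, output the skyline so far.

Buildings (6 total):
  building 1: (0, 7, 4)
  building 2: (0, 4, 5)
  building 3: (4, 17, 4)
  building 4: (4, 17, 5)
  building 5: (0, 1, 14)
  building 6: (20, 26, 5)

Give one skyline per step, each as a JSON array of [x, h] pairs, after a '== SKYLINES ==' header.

== SKYLINES ==
[[0,4],[7,0]]
[[0,5],[4,4],[7,0]]
[[0,5],[4,4],[17,0]]
[[0,5],[17,0]]
[[0,14],[1,5],[17,0]]
[[0,14],[1,5],[17,0],[20,5],[26,0]]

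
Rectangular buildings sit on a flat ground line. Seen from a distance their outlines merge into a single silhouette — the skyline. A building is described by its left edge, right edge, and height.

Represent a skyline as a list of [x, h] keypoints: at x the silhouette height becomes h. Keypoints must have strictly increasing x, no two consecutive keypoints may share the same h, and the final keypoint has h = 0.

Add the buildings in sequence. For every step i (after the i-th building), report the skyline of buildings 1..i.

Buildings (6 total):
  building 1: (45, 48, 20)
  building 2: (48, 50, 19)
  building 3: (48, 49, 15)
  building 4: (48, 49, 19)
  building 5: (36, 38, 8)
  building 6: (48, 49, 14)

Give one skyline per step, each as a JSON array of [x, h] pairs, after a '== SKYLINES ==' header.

== SKYLINES ==
[[45,20],[48,0]]
[[45,20],[48,19],[50,0]]
[[45,20],[48,19],[50,0]]
[[45,20],[48,19],[50,0]]
[[36,8],[38,0],[45,20],[48,19],[50,0]]
[[36,8],[38,0],[45,20],[48,19],[50,0]]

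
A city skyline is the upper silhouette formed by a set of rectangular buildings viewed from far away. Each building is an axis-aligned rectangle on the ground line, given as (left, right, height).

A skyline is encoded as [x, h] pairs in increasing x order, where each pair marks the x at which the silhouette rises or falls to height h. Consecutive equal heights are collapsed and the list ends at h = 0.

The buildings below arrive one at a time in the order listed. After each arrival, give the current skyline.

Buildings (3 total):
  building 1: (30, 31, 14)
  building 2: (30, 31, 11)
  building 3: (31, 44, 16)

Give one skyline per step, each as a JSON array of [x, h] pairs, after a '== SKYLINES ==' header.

== SKYLINES ==
[[30,14],[31,0]]
[[30,14],[31,0]]
[[30,14],[31,16],[44,0]]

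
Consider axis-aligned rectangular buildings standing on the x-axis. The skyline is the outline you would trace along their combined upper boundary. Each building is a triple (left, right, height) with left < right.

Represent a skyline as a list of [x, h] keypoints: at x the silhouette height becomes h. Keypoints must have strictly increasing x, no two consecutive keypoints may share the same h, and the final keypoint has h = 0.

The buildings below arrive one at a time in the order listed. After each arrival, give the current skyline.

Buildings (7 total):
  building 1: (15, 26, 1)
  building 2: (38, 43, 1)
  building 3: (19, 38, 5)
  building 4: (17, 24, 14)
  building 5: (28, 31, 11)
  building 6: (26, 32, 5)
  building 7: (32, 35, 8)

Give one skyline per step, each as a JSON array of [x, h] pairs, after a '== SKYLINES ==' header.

== SKYLINES ==
[[15,1],[26,0]]
[[15,1],[26,0],[38,1],[43,0]]
[[15,1],[19,5],[38,1],[43,0]]
[[15,1],[17,14],[24,5],[38,1],[43,0]]
[[15,1],[17,14],[24,5],[28,11],[31,5],[38,1],[43,0]]
[[15,1],[17,14],[24,5],[28,11],[31,5],[38,1],[43,0]]
[[15,1],[17,14],[24,5],[28,11],[31,5],[32,8],[35,5],[38,1],[43,0]]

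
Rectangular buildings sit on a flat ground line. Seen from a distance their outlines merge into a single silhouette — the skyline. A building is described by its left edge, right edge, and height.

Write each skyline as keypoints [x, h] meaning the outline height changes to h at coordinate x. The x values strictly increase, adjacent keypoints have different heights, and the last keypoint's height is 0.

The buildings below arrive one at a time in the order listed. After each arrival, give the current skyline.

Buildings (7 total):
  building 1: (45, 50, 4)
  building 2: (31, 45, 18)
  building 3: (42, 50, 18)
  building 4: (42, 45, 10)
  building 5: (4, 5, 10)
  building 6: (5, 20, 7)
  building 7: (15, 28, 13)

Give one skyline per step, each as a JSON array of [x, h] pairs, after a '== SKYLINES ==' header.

== SKYLINES ==
[[45,4],[50,0]]
[[31,18],[45,4],[50,0]]
[[31,18],[50,0]]
[[31,18],[50,0]]
[[4,10],[5,0],[31,18],[50,0]]
[[4,10],[5,7],[20,0],[31,18],[50,0]]
[[4,10],[5,7],[15,13],[28,0],[31,18],[50,0]]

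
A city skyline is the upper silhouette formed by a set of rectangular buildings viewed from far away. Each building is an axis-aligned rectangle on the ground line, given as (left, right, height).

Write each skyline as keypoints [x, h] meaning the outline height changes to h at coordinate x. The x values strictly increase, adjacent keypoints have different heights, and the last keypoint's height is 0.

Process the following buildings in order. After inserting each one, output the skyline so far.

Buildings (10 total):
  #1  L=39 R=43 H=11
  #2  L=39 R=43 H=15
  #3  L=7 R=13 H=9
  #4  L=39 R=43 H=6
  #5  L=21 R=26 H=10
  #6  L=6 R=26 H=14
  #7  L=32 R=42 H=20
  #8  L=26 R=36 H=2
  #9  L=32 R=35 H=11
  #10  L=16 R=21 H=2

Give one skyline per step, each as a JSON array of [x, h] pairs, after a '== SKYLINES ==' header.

== SKYLINES ==
[[39,11],[43,0]]
[[39,15],[43,0]]
[[7,9],[13,0],[39,15],[43,0]]
[[7,9],[13,0],[39,15],[43,0]]
[[7,9],[13,0],[21,10],[26,0],[39,15],[43,0]]
[[6,14],[26,0],[39,15],[43,0]]
[[6,14],[26,0],[32,20],[42,15],[43,0]]
[[6,14],[26,2],[32,20],[42,15],[43,0]]
[[6,14],[26,2],[32,20],[42,15],[43,0]]
[[6,14],[26,2],[32,20],[42,15],[43,0]]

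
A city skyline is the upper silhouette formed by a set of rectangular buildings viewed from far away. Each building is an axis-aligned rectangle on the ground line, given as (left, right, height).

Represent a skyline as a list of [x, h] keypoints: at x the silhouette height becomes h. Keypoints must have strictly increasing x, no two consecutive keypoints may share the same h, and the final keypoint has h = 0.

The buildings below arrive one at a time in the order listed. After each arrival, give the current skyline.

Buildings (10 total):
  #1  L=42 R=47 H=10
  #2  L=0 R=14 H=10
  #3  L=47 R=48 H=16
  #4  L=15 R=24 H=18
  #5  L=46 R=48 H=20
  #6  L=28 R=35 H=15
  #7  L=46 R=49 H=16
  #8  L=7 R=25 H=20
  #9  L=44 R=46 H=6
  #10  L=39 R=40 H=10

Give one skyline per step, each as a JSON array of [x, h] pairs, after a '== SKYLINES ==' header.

== SKYLINES ==
[[42,10],[47,0]]
[[0,10],[14,0],[42,10],[47,0]]
[[0,10],[14,0],[42,10],[47,16],[48,0]]
[[0,10],[14,0],[15,18],[24,0],[42,10],[47,16],[48,0]]
[[0,10],[14,0],[15,18],[24,0],[42,10],[46,20],[48,0]]
[[0,10],[14,0],[15,18],[24,0],[28,15],[35,0],[42,10],[46,20],[48,0]]
[[0,10],[14,0],[15,18],[24,0],[28,15],[35,0],[42,10],[46,20],[48,16],[49,0]]
[[0,10],[7,20],[25,0],[28,15],[35,0],[42,10],[46,20],[48,16],[49,0]]
[[0,10],[7,20],[25,0],[28,15],[35,0],[42,10],[46,20],[48,16],[49,0]]
[[0,10],[7,20],[25,0],[28,15],[35,0],[39,10],[40,0],[42,10],[46,20],[48,16],[49,0]]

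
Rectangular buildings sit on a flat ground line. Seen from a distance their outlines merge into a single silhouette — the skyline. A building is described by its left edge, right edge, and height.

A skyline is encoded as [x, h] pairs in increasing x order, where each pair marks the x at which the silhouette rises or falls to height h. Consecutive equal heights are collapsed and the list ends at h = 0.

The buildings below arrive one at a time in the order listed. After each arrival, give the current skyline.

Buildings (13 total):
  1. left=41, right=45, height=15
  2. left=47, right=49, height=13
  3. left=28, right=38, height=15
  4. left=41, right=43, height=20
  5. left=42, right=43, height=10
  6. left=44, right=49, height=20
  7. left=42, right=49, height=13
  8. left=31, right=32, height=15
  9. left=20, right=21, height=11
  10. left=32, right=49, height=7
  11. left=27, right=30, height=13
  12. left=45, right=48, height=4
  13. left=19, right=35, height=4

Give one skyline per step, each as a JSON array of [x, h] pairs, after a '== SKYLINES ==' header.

== SKYLINES ==
[[41,15],[45,0]]
[[41,15],[45,0],[47,13],[49,0]]
[[28,15],[38,0],[41,15],[45,0],[47,13],[49,0]]
[[28,15],[38,0],[41,20],[43,15],[45,0],[47,13],[49,0]]
[[28,15],[38,0],[41,20],[43,15],[45,0],[47,13],[49,0]]
[[28,15],[38,0],[41,20],[43,15],[44,20],[49,0]]
[[28,15],[38,0],[41,20],[43,15],[44,20],[49,0]]
[[28,15],[38,0],[41,20],[43,15],[44,20],[49,0]]
[[20,11],[21,0],[28,15],[38,0],[41,20],[43,15],[44,20],[49,0]]
[[20,11],[21,0],[28,15],[38,7],[41,20],[43,15],[44,20],[49,0]]
[[20,11],[21,0],[27,13],[28,15],[38,7],[41,20],[43,15],[44,20],[49,0]]
[[20,11],[21,0],[27,13],[28,15],[38,7],[41,20],[43,15],[44,20],[49,0]]
[[19,4],[20,11],[21,4],[27,13],[28,15],[38,7],[41,20],[43,15],[44,20],[49,0]]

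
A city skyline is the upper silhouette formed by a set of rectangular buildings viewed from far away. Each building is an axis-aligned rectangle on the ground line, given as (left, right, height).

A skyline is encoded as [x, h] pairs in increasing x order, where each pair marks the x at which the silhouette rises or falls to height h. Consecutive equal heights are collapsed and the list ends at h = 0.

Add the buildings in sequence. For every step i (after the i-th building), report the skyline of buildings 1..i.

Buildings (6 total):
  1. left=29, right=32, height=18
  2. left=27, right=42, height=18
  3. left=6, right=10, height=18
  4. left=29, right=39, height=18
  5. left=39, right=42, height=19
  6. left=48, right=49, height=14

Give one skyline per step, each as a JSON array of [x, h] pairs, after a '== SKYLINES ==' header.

== SKYLINES ==
[[29,18],[32,0]]
[[27,18],[42,0]]
[[6,18],[10,0],[27,18],[42,0]]
[[6,18],[10,0],[27,18],[42,0]]
[[6,18],[10,0],[27,18],[39,19],[42,0]]
[[6,18],[10,0],[27,18],[39,19],[42,0],[48,14],[49,0]]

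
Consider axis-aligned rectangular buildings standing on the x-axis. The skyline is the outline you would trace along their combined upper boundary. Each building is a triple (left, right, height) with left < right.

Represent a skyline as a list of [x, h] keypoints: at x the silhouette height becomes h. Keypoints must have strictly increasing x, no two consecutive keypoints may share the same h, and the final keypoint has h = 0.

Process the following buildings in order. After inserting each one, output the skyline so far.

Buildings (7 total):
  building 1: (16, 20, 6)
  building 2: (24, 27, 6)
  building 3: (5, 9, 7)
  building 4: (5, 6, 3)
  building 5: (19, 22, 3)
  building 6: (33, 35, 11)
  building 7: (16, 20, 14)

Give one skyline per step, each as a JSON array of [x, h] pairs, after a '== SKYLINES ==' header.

== SKYLINES ==
[[16,6],[20,0]]
[[16,6],[20,0],[24,6],[27,0]]
[[5,7],[9,0],[16,6],[20,0],[24,6],[27,0]]
[[5,7],[9,0],[16,6],[20,0],[24,6],[27,0]]
[[5,7],[9,0],[16,6],[20,3],[22,0],[24,6],[27,0]]
[[5,7],[9,0],[16,6],[20,3],[22,0],[24,6],[27,0],[33,11],[35,0]]
[[5,7],[9,0],[16,14],[20,3],[22,0],[24,6],[27,0],[33,11],[35,0]]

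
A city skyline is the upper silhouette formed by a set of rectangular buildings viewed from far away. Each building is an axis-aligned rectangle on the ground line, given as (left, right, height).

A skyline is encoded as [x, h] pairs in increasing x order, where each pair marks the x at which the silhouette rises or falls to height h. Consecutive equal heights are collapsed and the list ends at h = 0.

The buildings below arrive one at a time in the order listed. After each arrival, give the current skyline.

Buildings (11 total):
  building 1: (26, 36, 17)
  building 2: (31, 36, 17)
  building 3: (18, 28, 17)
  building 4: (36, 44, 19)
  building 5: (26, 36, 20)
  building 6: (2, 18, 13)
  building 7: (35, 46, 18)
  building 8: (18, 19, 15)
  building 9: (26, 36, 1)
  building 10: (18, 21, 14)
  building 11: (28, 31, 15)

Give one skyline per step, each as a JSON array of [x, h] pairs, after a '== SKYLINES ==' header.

== SKYLINES ==
[[26,17],[36,0]]
[[26,17],[36,0]]
[[18,17],[36,0]]
[[18,17],[36,19],[44,0]]
[[18,17],[26,20],[36,19],[44,0]]
[[2,13],[18,17],[26,20],[36,19],[44,0]]
[[2,13],[18,17],[26,20],[36,19],[44,18],[46,0]]
[[2,13],[18,17],[26,20],[36,19],[44,18],[46,0]]
[[2,13],[18,17],[26,20],[36,19],[44,18],[46,0]]
[[2,13],[18,17],[26,20],[36,19],[44,18],[46,0]]
[[2,13],[18,17],[26,20],[36,19],[44,18],[46,0]]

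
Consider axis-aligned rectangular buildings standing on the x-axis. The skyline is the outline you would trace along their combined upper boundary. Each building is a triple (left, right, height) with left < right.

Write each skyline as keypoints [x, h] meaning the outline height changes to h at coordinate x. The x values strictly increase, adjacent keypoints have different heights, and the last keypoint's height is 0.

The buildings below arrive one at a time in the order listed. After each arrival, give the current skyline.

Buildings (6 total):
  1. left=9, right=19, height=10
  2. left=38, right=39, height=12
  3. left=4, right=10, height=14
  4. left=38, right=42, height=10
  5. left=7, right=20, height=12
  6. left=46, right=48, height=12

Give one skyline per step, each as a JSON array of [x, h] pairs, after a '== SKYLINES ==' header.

== SKYLINES ==
[[9,10],[19,0]]
[[9,10],[19,0],[38,12],[39,0]]
[[4,14],[10,10],[19,0],[38,12],[39,0]]
[[4,14],[10,10],[19,0],[38,12],[39,10],[42,0]]
[[4,14],[10,12],[20,0],[38,12],[39,10],[42,0]]
[[4,14],[10,12],[20,0],[38,12],[39,10],[42,0],[46,12],[48,0]]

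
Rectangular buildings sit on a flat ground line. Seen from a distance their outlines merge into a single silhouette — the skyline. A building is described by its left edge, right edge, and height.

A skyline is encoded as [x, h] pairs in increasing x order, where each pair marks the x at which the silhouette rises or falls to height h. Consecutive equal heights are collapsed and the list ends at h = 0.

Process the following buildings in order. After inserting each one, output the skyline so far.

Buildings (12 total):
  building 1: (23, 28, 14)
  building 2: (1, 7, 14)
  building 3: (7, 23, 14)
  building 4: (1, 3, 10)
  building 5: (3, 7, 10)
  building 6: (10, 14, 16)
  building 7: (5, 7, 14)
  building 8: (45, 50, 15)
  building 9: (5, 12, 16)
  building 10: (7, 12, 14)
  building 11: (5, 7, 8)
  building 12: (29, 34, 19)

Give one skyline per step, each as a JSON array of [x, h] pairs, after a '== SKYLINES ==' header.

== SKYLINES ==
[[23,14],[28,0]]
[[1,14],[7,0],[23,14],[28,0]]
[[1,14],[28,0]]
[[1,14],[28,0]]
[[1,14],[28,0]]
[[1,14],[10,16],[14,14],[28,0]]
[[1,14],[10,16],[14,14],[28,0]]
[[1,14],[10,16],[14,14],[28,0],[45,15],[50,0]]
[[1,14],[5,16],[14,14],[28,0],[45,15],[50,0]]
[[1,14],[5,16],[14,14],[28,0],[45,15],[50,0]]
[[1,14],[5,16],[14,14],[28,0],[45,15],[50,0]]
[[1,14],[5,16],[14,14],[28,0],[29,19],[34,0],[45,15],[50,0]]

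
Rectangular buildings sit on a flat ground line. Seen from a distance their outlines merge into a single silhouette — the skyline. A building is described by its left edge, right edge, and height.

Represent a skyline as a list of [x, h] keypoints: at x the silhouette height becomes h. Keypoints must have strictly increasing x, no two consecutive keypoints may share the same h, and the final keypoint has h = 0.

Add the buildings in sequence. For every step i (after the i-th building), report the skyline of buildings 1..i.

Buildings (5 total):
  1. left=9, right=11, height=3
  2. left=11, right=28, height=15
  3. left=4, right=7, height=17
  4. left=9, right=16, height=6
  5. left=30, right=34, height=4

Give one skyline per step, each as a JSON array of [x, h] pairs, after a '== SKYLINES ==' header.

== SKYLINES ==
[[9,3],[11,0]]
[[9,3],[11,15],[28,0]]
[[4,17],[7,0],[9,3],[11,15],[28,0]]
[[4,17],[7,0],[9,6],[11,15],[28,0]]
[[4,17],[7,0],[9,6],[11,15],[28,0],[30,4],[34,0]]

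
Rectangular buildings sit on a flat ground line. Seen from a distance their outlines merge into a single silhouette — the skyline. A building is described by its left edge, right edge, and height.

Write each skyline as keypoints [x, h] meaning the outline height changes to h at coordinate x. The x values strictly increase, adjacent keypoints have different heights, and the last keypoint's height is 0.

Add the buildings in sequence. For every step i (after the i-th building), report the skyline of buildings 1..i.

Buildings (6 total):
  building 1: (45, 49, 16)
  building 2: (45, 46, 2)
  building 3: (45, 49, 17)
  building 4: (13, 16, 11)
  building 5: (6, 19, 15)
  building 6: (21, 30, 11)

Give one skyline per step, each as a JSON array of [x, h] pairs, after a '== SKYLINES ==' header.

== SKYLINES ==
[[45,16],[49,0]]
[[45,16],[49,0]]
[[45,17],[49,0]]
[[13,11],[16,0],[45,17],[49,0]]
[[6,15],[19,0],[45,17],[49,0]]
[[6,15],[19,0],[21,11],[30,0],[45,17],[49,0]]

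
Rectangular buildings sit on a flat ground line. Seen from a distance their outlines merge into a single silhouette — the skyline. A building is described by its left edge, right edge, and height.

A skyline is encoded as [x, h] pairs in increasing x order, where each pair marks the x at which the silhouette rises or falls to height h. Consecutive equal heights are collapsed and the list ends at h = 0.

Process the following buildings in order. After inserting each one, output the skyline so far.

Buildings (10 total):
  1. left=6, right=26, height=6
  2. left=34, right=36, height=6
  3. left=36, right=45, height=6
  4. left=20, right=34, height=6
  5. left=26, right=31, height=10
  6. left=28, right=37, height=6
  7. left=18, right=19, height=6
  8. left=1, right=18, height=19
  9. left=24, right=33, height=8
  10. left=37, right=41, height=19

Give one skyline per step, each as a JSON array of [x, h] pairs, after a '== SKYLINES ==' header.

== SKYLINES ==
[[6,6],[26,0]]
[[6,6],[26,0],[34,6],[36,0]]
[[6,6],[26,0],[34,6],[45,0]]
[[6,6],[45,0]]
[[6,6],[26,10],[31,6],[45,0]]
[[6,6],[26,10],[31,6],[45,0]]
[[6,6],[26,10],[31,6],[45,0]]
[[1,19],[18,6],[26,10],[31,6],[45,0]]
[[1,19],[18,6],[24,8],[26,10],[31,8],[33,6],[45,0]]
[[1,19],[18,6],[24,8],[26,10],[31,8],[33,6],[37,19],[41,6],[45,0]]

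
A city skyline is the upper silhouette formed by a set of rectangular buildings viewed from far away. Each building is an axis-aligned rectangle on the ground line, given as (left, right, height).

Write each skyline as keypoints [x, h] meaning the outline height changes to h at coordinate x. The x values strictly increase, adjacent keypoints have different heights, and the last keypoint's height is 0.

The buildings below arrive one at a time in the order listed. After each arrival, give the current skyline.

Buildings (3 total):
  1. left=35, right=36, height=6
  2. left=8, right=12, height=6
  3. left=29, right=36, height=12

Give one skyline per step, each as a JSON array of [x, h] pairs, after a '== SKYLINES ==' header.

== SKYLINES ==
[[35,6],[36,0]]
[[8,6],[12,0],[35,6],[36,0]]
[[8,6],[12,0],[29,12],[36,0]]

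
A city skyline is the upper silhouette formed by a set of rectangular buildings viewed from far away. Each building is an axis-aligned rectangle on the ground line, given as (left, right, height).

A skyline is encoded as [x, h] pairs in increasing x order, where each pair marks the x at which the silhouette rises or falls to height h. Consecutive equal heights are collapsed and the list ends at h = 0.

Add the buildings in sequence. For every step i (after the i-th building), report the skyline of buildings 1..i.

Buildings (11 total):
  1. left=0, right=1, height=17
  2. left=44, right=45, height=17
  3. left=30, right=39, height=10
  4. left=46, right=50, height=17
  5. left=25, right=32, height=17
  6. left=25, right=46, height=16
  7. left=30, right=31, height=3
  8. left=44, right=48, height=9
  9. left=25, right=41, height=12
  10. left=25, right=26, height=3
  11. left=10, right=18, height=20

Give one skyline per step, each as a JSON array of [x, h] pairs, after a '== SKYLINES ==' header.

== SKYLINES ==
[[0,17],[1,0]]
[[0,17],[1,0],[44,17],[45,0]]
[[0,17],[1,0],[30,10],[39,0],[44,17],[45,0]]
[[0,17],[1,0],[30,10],[39,0],[44,17],[45,0],[46,17],[50,0]]
[[0,17],[1,0],[25,17],[32,10],[39,0],[44,17],[45,0],[46,17],[50,0]]
[[0,17],[1,0],[25,17],[32,16],[44,17],[45,16],[46,17],[50,0]]
[[0,17],[1,0],[25,17],[32,16],[44,17],[45,16],[46,17],[50,0]]
[[0,17],[1,0],[25,17],[32,16],[44,17],[45,16],[46,17],[50,0]]
[[0,17],[1,0],[25,17],[32,16],[44,17],[45,16],[46,17],[50,0]]
[[0,17],[1,0],[25,17],[32,16],[44,17],[45,16],[46,17],[50,0]]
[[0,17],[1,0],[10,20],[18,0],[25,17],[32,16],[44,17],[45,16],[46,17],[50,0]]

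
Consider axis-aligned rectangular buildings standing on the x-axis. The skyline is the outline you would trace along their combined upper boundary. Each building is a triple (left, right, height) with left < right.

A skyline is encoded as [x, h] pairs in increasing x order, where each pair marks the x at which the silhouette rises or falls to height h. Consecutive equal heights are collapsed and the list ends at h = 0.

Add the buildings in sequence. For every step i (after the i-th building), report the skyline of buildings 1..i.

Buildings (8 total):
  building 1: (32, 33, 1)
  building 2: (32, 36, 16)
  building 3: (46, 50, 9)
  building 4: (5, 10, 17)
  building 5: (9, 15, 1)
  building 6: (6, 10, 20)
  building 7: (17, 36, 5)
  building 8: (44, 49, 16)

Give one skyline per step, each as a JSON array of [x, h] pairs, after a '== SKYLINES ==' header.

== SKYLINES ==
[[32,1],[33,0]]
[[32,16],[36,0]]
[[32,16],[36,0],[46,9],[50,0]]
[[5,17],[10,0],[32,16],[36,0],[46,9],[50,0]]
[[5,17],[10,1],[15,0],[32,16],[36,0],[46,9],[50,0]]
[[5,17],[6,20],[10,1],[15,0],[32,16],[36,0],[46,9],[50,0]]
[[5,17],[6,20],[10,1],[15,0],[17,5],[32,16],[36,0],[46,9],[50,0]]
[[5,17],[6,20],[10,1],[15,0],[17,5],[32,16],[36,0],[44,16],[49,9],[50,0]]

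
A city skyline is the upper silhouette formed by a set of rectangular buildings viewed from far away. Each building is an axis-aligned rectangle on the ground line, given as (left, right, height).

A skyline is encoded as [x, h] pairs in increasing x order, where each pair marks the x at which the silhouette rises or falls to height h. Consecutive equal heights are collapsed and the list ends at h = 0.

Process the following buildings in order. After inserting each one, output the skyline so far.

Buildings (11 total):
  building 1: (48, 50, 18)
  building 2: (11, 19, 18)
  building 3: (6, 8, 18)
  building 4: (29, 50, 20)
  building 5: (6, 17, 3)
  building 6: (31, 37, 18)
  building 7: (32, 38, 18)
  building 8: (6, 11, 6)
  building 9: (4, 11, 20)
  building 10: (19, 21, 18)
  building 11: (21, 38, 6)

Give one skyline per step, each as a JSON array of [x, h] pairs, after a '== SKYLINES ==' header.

== SKYLINES ==
[[48,18],[50,0]]
[[11,18],[19,0],[48,18],[50,0]]
[[6,18],[8,0],[11,18],[19,0],[48,18],[50,0]]
[[6,18],[8,0],[11,18],[19,0],[29,20],[50,0]]
[[6,18],[8,3],[11,18],[19,0],[29,20],[50,0]]
[[6,18],[8,3],[11,18],[19,0],[29,20],[50,0]]
[[6,18],[8,3],[11,18],[19,0],[29,20],[50,0]]
[[6,18],[8,6],[11,18],[19,0],[29,20],[50,0]]
[[4,20],[11,18],[19,0],[29,20],[50,0]]
[[4,20],[11,18],[21,0],[29,20],[50,0]]
[[4,20],[11,18],[21,6],[29,20],[50,0]]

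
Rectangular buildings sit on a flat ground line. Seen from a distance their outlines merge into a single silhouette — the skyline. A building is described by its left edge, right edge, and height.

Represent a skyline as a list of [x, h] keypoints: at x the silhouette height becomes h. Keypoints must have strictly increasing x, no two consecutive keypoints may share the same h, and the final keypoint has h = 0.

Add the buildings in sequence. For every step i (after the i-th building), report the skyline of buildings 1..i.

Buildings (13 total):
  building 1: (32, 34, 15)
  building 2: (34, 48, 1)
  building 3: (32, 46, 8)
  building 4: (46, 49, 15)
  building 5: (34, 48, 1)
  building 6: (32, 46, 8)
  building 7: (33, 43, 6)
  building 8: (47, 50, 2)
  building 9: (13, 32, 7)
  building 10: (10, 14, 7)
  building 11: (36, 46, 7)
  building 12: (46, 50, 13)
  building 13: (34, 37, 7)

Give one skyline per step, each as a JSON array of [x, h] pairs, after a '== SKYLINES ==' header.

== SKYLINES ==
[[32,15],[34,0]]
[[32,15],[34,1],[48,0]]
[[32,15],[34,8],[46,1],[48,0]]
[[32,15],[34,8],[46,15],[49,0]]
[[32,15],[34,8],[46,15],[49,0]]
[[32,15],[34,8],[46,15],[49,0]]
[[32,15],[34,8],[46,15],[49,0]]
[[32,15],[34,8],[46,15],[49,2],[50,0]]
[[13,7],[32,15],[34,8],[46,15],[49,2],[50,0]]
[[10,7],[32,15],[34,8],[46,15],[49,2],[50,0]]
[[10,7],[32,15],[34,8],[46,15],[49,2],[50,0]]
[[10,7],[32,15],[34,8],[46,15],[49,13],[50,0]]
[[10,7],[32,15],[34,8],[46,15],[49,13],[50,0]]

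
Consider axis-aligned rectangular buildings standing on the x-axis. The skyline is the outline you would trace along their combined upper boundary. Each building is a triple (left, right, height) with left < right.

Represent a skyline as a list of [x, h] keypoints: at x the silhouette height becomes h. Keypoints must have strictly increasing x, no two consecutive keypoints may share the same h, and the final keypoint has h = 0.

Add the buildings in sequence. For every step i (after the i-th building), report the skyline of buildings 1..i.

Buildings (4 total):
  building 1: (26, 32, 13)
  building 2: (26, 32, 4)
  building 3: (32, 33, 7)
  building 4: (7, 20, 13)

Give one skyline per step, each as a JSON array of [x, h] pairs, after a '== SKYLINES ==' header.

== SKYLINES ==
[[26,13],[32,0]]
[[26,13],[32,0]]
[[26,13],[32,7],[33,0]]
[[7,13],[20,0],[26,13],[32,7],[33,0]]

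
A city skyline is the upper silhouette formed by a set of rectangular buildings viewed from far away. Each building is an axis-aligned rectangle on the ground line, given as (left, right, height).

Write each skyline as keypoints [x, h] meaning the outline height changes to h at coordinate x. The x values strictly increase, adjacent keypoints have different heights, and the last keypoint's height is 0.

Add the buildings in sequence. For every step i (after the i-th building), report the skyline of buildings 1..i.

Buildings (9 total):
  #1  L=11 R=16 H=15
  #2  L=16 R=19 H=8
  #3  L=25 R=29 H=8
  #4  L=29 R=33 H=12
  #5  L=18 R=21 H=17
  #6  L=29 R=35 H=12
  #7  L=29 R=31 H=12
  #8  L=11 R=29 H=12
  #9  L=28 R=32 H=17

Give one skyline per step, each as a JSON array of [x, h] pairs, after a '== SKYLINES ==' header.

== SKYLINES ==
[[11,15],[16,0]]
[[11,15],[16,8],[19,0]]
[[11,15],[16,8],[19,0],[25,8],[29,0]]
[[11,15],[16,8],[19,0],[25,8],[29,12],[33,0]]
[[11,15],[16,8],[18,17],[21,0],[25,8],[29,12],[33,0]]
[[11,15],[16,8],[18,17],[21,0],[25,8],[29,12],[35,0]]
[[11,15],[16,8],[18,17],[21,0],[25,8],[29,12],[35,0]]
[[11,15],[16,12],[18,17],[21,12],[35,0]]
[[11,15],[16,12],[18,17],[21,12],[28,17],[32,12],[35,0]]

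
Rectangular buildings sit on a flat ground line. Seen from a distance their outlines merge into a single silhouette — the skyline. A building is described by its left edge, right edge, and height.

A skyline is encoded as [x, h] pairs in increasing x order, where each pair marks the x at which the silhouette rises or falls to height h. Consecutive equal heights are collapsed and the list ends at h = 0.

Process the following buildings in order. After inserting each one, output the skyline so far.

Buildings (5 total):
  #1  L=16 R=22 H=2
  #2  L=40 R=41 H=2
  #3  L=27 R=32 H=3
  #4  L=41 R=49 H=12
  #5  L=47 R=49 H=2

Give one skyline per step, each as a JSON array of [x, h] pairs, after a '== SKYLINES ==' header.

== SKYLINES ==
[[16,2],[22,0]]
[[16,2],[22,0],[40,2],[41,0]]
[[16,2],[22,0],[27,3],[32,0],[40,2],[41,0]]
[[16,2],[22,0],[27,3],[32,0],[40,2],[41,12],[49,0]]
[[16,2],[22,0],[27,3],[32,0],[40,2],[41,12],[49,0]]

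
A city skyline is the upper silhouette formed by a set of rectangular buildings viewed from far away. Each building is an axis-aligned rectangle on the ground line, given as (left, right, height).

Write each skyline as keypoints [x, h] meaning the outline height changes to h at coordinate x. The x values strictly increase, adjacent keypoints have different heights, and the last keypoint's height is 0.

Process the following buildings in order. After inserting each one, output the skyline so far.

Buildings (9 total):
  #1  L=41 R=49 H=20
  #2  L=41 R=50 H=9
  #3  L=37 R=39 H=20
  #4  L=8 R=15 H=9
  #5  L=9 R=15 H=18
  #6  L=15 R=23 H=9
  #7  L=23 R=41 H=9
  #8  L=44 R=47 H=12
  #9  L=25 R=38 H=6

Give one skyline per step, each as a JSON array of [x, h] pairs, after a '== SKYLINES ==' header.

== SKYLINES ==
[[41,20],[49,0]]
[[41,20],[49,9],[50,0]]
[[37,20],[39,0],[41,20],[49,9],[50,0]]
[[8,9],[15,0],[37,20],[39,0],[41,20],[49,9],[50,0]]
[[8,9],[9,18],[15,0],[37,20],[39,0],[41,20],[49,9],[50,0]]
[[8,9],[9,18],[15,9],[23,0],[37,20],[39,0],[41,20],[49,9],[50,0]]
[[8,9],[9,18],[15,9],[37,20],[39,9],[41,20],[49,9],[50,0]]
[[8,9],[9,18],[15,9],[37,20],[39,9],[41,20],[49,9],[50,0]]
[[8,9],[9,18],[15,9],[37,20],[39,9],[41,20],[49,9],[50,0]]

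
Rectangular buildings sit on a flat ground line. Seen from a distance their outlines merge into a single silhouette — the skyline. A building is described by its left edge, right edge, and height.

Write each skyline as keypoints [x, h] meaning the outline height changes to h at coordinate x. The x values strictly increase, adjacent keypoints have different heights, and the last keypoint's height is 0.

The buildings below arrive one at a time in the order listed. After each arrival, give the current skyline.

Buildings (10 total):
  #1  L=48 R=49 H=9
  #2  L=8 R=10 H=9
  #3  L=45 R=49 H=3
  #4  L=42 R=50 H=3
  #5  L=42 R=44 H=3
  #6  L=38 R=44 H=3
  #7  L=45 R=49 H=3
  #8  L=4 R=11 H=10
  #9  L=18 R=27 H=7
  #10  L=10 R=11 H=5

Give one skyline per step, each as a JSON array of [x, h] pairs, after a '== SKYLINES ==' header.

== SKYLINES ==
[[48,9],[49,0]]
[[8,9],[10,0],[48,9],[49,0]]
[[8,9],[10,0],[45,3],[48,9],[49,0]]
[[8,9],[10,0],[42,3],[48,9],[49,3],[50,0]]
[[8,9],[10,0],[42,3],[48,9],[49,3],[50,0]]
[[8,9],[10,0],[38,3],[48,9],[49,3],[50,0]]
[[8,9],[10,0],[38,3],[48,9],[49,3],[50,0]]
[[4,10],[11,0],[38,3],[48,9],[49,3],[50,0]]
[[4,10],[11,0],[18,7],[27,0],[38,3],[48,9],[49,3],[50,0]]
[[4,10],[11,0],[18,7],[27,0],[38,3],[48,9],[49,3],[50,0]]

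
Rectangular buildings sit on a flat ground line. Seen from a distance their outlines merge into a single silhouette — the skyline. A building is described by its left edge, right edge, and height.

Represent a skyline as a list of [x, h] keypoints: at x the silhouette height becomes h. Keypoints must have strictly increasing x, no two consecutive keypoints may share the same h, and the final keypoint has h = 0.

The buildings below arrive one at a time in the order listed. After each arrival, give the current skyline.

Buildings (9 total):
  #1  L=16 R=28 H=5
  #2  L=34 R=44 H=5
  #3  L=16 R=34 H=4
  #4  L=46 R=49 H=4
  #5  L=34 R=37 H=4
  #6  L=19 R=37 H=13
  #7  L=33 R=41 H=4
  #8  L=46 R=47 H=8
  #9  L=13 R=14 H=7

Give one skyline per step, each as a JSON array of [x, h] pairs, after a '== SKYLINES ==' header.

== SKYLINES ==
[[16,5],[28,0]]
[[16,5],[28,0],[34,5],[44,0]]
[[16,5],[28,4],[34,5],[44,0]]
[[16,5],[28,4],[34,5],[44,0],[46,4],[49,0]]
[[16,5],[28,4],[34,5],[44,0],[46,4],[49,0]]
[[16,5],[19,13],[37,5],[44,0],[46,4],[49,0]]
[[16,5],[19,13],[37,5],[44,0],[46,4],[49,0]]
[[16,5],[19,13],[37,5],[44,0],[46,8],[47,4],[49,0]]
[[13,7],[14,0],[16,5],[19,13],[37,5],[44,0],[46,8],[47,4],[49,0]]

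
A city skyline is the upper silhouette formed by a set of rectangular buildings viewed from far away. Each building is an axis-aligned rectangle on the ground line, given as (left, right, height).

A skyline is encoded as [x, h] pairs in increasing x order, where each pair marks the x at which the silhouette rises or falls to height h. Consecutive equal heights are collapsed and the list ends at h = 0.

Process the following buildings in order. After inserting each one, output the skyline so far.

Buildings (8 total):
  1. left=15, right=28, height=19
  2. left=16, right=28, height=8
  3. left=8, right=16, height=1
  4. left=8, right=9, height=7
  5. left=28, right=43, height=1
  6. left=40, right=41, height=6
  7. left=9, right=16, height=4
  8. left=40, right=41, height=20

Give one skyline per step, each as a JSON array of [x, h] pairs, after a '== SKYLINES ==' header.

== SKYLINES ==
[[15,19],[28,0]]
[[15,19],[28,0]]
[[8,1],[15,19],[28,0]]
[[8,7],[9,1],[15,19],[28,0]]
[[8,7],[9,1],[15,19],[28,1],[43,0]]
[[8,7],[9,1],[15,19],[28,1],[40,6],[41,1],[43,0]]
[[8,7],[9,4],[15,19],[28,1],[40,6],[41,1],[43,0]]
[[8,7],[9,4],[15,19],[28,1],[40,20],[41,1],[43,0]]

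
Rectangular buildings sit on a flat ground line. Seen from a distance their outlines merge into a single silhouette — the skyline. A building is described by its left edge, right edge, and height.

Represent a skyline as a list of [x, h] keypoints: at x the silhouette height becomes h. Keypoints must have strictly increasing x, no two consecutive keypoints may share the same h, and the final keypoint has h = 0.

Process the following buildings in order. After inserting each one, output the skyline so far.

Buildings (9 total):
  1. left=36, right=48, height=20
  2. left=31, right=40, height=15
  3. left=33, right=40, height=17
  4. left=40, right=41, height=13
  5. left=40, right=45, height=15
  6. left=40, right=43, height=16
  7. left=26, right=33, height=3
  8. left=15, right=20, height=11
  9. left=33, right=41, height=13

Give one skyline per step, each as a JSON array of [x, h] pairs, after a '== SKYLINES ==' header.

== SKYLINES ==
[[36,20],[48,0]]
[[31,15],[36,20],[48,0]]
[[31,15],[33,17],[36,20],[48,0]]
[[31,15],[33,17],[36,20],[48,0]]
[[31,15],[33,17],[36,20],[48,0]]
[[31,15],[33,17],[36,20],[48,0]]
[[26,3],[31,15],[33,17],[36,20],[48,0]]
[[15,11],[20,0],[26,3],[31,15],[33,17],[36,20],[48,0]]
[[15,11],[20,0],[26,3],[31,15],[33,17],[36,20],[48,0]]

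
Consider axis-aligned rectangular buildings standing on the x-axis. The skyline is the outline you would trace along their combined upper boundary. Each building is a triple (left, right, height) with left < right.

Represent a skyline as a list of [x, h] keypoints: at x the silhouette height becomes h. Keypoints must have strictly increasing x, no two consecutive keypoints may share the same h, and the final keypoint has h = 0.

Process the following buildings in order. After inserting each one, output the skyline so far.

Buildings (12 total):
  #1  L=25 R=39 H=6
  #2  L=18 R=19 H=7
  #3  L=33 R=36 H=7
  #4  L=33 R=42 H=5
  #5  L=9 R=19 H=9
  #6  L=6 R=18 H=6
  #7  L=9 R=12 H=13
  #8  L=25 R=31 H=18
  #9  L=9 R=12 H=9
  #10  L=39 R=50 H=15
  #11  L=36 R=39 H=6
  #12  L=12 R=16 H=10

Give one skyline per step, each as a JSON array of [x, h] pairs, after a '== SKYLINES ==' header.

== SKYLINES ==
[[25,6],[39,0]]
[[18,7],[19,0],[25,6],[39,0]]
[[18,7],[19,0],[25,6],[33,7],[36,6],[39,0]]
[[18,7],[19,0],[25,6],[33,7],[36,6],[39,5],[42,0]]
[[9,9],[19,0],[25,6],[33,7],[36,6],[39,5],[42,0]]
[[6,6],[9,9],[19,0],[25,6],[33,7],[36,6],[39,5],[42,0]]
[[6,6],[9,13],[12,9],[19,0],[25,6],[33,7],[36,6],[39,5],[42,0]]
[[6,6],[9,13],[12,9],[19,0],[25,18],[31,6],[33,7],[36,6],[39,5],[42,0]]
[[6,6],[9,13],[12,9],[19,0],[25,18],[31,6],[33,7],[36,6],[39,5],[42,0]]
[[6,6],[9,13],[12,9],[19,0],[25,18],[31,6],[33,7],[36,6],[39,15],[50,0]]
[[6,6],[9,13],[12,9],[19,0],[25,18],[31,6],[33,7],[36,6],[39,15],[50,0]]
[[6,6],[9,13],[12,10],[16,9],[19,0],[25,18],[31,6],[33,7],[36,6],[39,15],[50,0]]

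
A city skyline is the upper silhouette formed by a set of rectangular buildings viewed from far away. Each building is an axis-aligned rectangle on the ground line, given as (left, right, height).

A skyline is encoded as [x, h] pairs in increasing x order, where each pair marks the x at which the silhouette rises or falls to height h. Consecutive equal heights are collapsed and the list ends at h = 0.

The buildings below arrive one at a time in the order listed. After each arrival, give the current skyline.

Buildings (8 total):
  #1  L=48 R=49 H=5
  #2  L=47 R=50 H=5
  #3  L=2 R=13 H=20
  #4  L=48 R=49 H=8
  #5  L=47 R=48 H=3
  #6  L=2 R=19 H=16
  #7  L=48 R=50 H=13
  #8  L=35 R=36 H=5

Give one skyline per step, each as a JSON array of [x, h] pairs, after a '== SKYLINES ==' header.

== SKYLINES ==
[[48,5],[49,0]]
[[47,5],[50,0]]
[[2,20],[13,0],[47,5],[50,0]]
[[2,20],[13,0],[47,5],[48,8],[49,5],[50,0]]
[[2,20],[13,0],[47,5],[48,8],[49,5],[50,0]]
[[2,20],[13,16],[19,0],[47,5],[48,8],[49,5],[50,0]]
[[2,20],[13,16],[19,0],[47,5],[48,13],[50,0]]
[[2,20],[13,16],[19,0],[35,5],[36,0],[47,5],[48,13],[50,0]]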